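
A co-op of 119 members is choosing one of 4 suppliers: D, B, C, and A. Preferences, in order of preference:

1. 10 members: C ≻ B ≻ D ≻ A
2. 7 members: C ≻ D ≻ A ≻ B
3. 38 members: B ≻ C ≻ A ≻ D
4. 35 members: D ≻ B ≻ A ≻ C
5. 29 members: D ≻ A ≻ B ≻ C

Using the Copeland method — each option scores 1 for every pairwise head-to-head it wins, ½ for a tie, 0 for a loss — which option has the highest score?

D

D: beats B, C, and A → score 3.
B: beats C and A; loses to D → score 2.
C: loses to D, B, and A → score 0.
A: beats C; loses to D and B → score 1.
D has the best pairwise record.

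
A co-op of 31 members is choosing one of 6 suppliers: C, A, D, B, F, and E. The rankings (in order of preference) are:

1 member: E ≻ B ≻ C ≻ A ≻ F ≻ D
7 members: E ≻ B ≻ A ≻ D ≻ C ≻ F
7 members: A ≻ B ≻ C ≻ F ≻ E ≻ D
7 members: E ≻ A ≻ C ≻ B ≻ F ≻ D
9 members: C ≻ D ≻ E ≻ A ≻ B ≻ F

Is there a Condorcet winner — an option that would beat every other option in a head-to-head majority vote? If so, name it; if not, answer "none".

none

Checking pairwise contests:
A beats C 21–10.
E beats A 24–7.
C beats D 24–7.
C beats B 16–15.
C beats F 31–0.
C beats E 16–15.
Every option loses at least one head-to-head, so there is no Condorcet winner.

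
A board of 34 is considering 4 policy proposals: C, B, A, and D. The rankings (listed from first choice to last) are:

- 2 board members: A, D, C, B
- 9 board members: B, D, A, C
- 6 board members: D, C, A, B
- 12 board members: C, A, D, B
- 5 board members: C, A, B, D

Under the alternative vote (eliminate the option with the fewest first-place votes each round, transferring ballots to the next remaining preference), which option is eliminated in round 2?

Round 1: C 17, B 9, A 2, D 6. Eliminate A.
Round 2: C 17, B 9, D 8. Eliminate D.

D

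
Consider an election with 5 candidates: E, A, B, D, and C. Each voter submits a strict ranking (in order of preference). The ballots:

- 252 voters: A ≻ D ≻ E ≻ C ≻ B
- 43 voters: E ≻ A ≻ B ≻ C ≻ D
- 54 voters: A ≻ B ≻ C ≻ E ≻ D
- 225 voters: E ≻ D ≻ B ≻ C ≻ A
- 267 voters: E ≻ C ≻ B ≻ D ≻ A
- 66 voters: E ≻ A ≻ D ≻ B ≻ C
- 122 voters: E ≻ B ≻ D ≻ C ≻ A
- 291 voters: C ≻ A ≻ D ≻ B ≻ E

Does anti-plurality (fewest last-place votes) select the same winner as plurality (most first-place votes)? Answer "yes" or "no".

no

Anti-plurality — last-place votes: E 291, A 614, B 252, D 97, C 66. Winner: C.
Plurality — first-place votes: E 723, A 306, B 0, D 0, C 291. Winner: E.
The two methods disagree.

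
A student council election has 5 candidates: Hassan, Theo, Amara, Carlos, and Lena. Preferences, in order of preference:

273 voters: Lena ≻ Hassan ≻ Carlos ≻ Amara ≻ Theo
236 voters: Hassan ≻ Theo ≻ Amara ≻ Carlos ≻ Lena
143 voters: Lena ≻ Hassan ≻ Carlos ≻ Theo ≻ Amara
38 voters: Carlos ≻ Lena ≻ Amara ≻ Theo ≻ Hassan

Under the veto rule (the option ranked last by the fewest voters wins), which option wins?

Carlos

Last-place votes: Hassan 38, Theo 273, Amara 143, Carlos 0, Lena 236.
Carlos is ranked last by the fewest voters, so Carlos wins.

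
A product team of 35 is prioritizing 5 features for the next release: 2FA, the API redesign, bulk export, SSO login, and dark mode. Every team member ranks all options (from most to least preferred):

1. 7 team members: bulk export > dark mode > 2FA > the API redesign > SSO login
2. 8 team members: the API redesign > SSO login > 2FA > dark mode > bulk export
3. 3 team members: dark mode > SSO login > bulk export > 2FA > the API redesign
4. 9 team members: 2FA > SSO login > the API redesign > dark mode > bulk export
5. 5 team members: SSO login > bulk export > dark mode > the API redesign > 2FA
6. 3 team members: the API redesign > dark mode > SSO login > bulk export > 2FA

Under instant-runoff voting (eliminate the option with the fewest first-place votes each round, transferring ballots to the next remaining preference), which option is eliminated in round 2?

Round 1: 2FA 9, the API redesign 11, bulk export 7, SSO login 5, dark mode 3. Eliminate dark mode.
Round 2: 2FA 9, the API redesign 11, bulk export 7, SSO login 8. Eliminate bulk export.

bulk export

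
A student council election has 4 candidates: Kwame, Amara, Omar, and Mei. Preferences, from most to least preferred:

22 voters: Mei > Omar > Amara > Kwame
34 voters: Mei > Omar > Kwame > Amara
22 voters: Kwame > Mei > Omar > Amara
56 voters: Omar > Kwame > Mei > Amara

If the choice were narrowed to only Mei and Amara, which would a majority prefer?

Voters preferring Mei to Amara: 134; preferring Amara to Mei: 0.
Mei wins the head-to-head.

Mei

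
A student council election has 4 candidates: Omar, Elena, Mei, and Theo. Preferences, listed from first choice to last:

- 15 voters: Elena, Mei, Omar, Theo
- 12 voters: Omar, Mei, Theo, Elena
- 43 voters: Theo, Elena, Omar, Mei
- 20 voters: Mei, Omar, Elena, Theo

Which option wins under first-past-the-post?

First-place votes: Omar 12, Elena 15, Mei 20, Theo 43.
Theo has the most first-place votes.

Theo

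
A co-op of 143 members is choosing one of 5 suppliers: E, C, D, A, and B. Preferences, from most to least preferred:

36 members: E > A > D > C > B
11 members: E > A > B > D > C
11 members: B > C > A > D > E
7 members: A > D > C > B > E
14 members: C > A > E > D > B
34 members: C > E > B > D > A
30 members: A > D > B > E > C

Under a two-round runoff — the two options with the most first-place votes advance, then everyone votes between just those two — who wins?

Round 1 first-place votes: E 47, C 48, D 0, A 37, B 11.
C and E advance.
Runoff: C is preferred to E by 66 voters; E by 77.
E wins the runoff.

E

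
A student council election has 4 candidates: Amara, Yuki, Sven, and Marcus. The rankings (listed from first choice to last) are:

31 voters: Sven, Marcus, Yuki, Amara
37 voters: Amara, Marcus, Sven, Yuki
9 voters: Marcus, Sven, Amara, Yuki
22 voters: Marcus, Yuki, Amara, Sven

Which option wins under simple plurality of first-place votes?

First-place votes: Amara 37, Yuki 0, Sven 31, Marcus 31.
Amara has the most first-place votes.

Amara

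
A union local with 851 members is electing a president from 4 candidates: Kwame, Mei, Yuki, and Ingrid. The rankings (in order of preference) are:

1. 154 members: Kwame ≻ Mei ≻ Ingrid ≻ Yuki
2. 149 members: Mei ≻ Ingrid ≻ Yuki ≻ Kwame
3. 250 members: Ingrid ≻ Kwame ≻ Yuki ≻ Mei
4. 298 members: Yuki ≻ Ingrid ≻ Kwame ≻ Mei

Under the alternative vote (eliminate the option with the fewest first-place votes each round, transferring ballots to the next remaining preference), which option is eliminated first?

Round 1: Kwame 154, Mei 149, Yuki 298, Ingrid 250. Eliminate Mei.

Mei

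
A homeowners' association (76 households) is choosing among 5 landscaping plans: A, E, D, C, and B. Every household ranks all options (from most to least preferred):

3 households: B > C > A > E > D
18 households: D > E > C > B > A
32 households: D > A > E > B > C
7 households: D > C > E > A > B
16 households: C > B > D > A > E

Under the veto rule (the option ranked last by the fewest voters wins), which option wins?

D

Last-place votes: A 18, E 16, D 3, C 32, B 7.
D is ranked last by the fewest voters, so D wins.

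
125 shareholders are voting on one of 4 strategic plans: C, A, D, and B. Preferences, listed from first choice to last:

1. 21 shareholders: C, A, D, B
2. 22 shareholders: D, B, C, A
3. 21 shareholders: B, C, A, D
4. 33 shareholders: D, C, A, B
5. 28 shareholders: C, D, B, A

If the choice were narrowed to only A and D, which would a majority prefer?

D

Voters preferring A to D: 42; preferring D to A: 83.
D wins the head-to-head.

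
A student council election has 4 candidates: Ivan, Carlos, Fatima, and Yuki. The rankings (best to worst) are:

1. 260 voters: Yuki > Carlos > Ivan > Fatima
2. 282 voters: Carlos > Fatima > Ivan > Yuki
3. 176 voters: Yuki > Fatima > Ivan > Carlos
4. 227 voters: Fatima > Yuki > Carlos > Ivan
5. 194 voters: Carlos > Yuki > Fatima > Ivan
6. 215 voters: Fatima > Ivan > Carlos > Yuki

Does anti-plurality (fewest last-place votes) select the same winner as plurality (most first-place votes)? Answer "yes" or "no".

Anti-plurality — last-place votes: Ivan 421, Carlos 176, Fatima 260, Yuki 497. Winner: Carlos.
Plurality — first-place votes: Ivan 0, Carlos 476, Fatima 442, Yuki 436. Winner: Carlos.
The two methods agree.

yes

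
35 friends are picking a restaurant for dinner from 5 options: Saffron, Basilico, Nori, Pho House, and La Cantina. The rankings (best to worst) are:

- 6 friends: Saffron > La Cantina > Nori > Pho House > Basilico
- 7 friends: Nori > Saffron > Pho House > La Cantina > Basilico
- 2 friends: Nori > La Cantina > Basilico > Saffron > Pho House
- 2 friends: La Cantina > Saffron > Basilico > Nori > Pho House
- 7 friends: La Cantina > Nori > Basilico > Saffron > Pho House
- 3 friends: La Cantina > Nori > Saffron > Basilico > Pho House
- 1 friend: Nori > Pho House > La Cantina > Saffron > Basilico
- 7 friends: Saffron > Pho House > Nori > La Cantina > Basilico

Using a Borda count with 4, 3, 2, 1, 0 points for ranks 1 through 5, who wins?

Nori

Saffron: 6·4 + 7·3 + 2·1 + 2·3 + 7·1 + 3·2 + 1·1 + 7·4 = 95
Basilico: 6·0 + 7·0 + 2·2 + 2·2 + 7·2 + 3·1 + 1·0 + 7·0 = 25
Nori: 6·2 + 7·4 + 2·4 + 2·1 + 7·3 + 3·3 + 1·4 + 7·2 = 98
Pho House: 6·1 + 7·2 + 2·0 + 2·0 + 7·0 + 3·0 + 1·3 + 7·3 = 44
La Cantina: 6·3 + 7·1 + 2·3 + 2·4 + 7·4 + 3·4 + 1·2 + 7·1 = 88
Nori has the highest Borda score (98).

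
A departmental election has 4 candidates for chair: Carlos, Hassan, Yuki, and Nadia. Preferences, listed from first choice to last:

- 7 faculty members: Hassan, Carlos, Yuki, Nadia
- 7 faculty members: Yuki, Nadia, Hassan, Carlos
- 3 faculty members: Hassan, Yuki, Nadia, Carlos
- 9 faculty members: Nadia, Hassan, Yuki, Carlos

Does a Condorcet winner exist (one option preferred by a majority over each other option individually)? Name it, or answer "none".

Checking pairwise contests:
Hassan beats Carlos 26–0.
Nadia beats Hassan 16–10.
Hassan beats Yuki 19–7.
Yuki beats Nadia 17–9.
Every option loses at least one head-to-head, so there is no Condorcet winner.

none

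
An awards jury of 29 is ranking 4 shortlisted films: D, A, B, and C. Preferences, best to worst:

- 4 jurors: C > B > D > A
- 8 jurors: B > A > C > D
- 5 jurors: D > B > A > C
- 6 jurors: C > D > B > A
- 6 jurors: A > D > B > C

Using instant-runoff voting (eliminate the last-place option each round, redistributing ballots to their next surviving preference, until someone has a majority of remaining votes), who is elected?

Round 1: D 5, A 6, B 8, C 10. Eliminate D.
Round 2: A 6, B 13, C 10. Eliminate A.
Round 3: B 19, C 10. B has a majority.

B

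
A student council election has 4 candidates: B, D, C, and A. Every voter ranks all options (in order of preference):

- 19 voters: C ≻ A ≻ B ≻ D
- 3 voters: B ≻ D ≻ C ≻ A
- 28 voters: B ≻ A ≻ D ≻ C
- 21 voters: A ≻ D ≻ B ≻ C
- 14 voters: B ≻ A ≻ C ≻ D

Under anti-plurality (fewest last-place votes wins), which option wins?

Last-place votes: B 0, D 33, C 49, A 3.
B is ranked last by the fewest voters, so B wins.

B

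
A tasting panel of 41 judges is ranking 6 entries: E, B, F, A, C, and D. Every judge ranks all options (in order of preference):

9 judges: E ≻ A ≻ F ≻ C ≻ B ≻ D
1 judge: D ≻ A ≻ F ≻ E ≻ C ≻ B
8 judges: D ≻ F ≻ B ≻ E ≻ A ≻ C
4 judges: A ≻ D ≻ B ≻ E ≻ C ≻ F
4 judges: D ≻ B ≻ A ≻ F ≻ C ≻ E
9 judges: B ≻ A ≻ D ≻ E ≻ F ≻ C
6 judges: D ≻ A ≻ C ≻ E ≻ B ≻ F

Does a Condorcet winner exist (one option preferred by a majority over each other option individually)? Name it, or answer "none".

Checking pairwise contests:
B beats E 25–16.
D beats B 23–18.
E beats F 28–13.
B beats A 21–20.
E beats C 31–10.
A beats D 22–19.
Every option loses at least one head-to-head, so there is no Condorcet winner.

none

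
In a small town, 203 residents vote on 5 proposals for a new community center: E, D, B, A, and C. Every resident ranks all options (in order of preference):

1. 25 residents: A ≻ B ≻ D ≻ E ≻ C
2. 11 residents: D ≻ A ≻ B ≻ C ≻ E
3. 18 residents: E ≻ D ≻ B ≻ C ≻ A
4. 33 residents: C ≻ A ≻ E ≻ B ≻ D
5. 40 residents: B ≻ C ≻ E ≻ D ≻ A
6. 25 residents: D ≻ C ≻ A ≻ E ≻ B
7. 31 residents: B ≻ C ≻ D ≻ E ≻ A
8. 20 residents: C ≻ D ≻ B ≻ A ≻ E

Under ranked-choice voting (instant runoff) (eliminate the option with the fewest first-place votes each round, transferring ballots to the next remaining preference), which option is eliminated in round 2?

A

Round 1: E 18, D 36, B 71, A 25, C 53. Eliminate E.
Round 2: D 54, B 71, A 25, C 53. Eliminate A.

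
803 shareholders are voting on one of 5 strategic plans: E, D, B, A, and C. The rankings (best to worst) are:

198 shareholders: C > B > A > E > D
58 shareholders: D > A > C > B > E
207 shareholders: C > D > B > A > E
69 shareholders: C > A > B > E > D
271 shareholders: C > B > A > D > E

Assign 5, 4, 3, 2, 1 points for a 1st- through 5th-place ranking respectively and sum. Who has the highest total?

E: 198·2 + 58·1 + 207·1 + 69·2 + 271·1 = 1070
D: 198·1 + 58·5 + 207·4 + 69·1 + 271·2 = 1927
B: 198·4 + 58·2 + 207·3 + 69·3 + 271·4 = 2820
A: 198·3 + 58·4 + 207·2 + 69·4 + 271·3 = 2329
C: 198·5 + 58·3 + 207·5 + 69·5 + 271·5 = 3899
C has the highest Borda score (3899).

C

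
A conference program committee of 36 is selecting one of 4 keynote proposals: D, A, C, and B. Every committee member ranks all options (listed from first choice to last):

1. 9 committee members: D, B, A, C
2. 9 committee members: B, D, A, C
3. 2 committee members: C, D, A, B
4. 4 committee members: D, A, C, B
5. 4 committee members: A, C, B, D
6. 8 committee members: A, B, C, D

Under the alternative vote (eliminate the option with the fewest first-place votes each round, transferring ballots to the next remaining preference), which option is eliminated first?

Round 1: D 13, A 12, C 2, B 9. Eliminate C.

C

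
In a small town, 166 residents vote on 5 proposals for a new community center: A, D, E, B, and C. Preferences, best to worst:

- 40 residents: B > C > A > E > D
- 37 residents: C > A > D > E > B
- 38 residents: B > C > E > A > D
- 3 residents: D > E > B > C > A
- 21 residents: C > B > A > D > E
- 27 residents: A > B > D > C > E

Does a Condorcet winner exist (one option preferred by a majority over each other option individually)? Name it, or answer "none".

B vs A: 102–64 for B.
B vs D: 126–40 for B.
B vs E: 126–40 for B.
B vs C: 108–58 for B.
B beats every other option head-to-head.

B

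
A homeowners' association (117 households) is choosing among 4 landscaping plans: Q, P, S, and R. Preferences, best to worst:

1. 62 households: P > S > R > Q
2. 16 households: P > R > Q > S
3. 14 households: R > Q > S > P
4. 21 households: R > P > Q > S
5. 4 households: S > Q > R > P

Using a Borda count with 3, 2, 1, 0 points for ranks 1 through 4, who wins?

Q: 62·0 + 16·1 + 14·2 + 21·1 + 4·2 = 73
P: 62·3 + 16·3 + 14·0 + 21·2 + 4·0 = 276
S: 62·2 + 16·0 + 14·1 + 21·0 + 4·3 = 150
R: 62·1 + 16·2 + 14·3 + 21·3 + 4·1 = 203
P has the highest Borda score (276).

P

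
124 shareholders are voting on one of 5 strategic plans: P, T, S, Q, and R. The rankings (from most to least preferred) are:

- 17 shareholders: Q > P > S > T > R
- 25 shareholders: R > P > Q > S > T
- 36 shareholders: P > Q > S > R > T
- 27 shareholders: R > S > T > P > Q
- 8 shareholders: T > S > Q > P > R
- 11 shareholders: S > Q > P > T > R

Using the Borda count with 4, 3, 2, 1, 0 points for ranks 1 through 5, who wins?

P: 17·3 + 25·3 + 36·4 + 27·1 + 8·1 + 11·2 = 327
T: 17·1 + 25·0 + 36·0 + 27·2 + 8·4 + 11·1 = 114
S: 17·2 + 25·1 + 36·2 + 27·3 + 8·3 + 11·4 = 280
Q: 17·4 + 25·2 + 36·3 + 27·0 + 8·2 + 11·3 = 275
R: 17·0 + 25·4 + 36·1 + 27·4 + 8·0 + 11·0 = 244
P has the highest Borda score (327).

P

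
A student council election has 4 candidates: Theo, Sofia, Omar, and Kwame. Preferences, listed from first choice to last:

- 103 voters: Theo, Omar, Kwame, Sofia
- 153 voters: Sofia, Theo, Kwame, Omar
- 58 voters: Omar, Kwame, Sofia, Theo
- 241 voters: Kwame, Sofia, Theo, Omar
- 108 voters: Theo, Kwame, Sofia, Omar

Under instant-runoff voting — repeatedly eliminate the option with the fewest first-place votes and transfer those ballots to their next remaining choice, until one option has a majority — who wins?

Round 1: Theo 211, Sofia 153, Omar 58, Kwame 241. Eliminate Omar.
Round 2: Theo 211, Sofia 153, Kwame 299. Eliminate Sofia.
Round 3: Theo 364, Kwame 299. Theo has a majority.

Theo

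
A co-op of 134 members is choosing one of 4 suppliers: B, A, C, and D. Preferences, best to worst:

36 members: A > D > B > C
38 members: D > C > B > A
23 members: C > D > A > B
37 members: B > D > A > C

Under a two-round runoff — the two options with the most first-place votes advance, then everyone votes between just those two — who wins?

D

Round 1 first-place votes: B 37, A 36, C 23, D 38.
D and B advance.
Runoff: D is preferred to B by 97 voters; B by 37.
D wins the runoff.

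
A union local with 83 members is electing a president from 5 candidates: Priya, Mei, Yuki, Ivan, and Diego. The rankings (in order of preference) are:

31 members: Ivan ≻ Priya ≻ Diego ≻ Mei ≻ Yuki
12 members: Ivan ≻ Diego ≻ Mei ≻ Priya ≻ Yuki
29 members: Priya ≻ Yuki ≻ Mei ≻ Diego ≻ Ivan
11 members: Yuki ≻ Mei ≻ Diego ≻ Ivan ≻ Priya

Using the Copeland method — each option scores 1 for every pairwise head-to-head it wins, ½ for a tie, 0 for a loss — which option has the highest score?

Ivan

Priya: beats Mei, Yuki, and Diego; loses to Ivan → score 3.
Mei: beats Yuki; loses to Priya, Ivan, and Diego → score 1.
Yuki: loses to Priya, Mei, Ivan, and Diego → score 0.
Ivan: beats Priya, Mei, Yuki, and Diego → score 4.
Diego: beats Mei and Yuki; loses to Priya and Ivan → score 2.
Ivan has the best pairwise record.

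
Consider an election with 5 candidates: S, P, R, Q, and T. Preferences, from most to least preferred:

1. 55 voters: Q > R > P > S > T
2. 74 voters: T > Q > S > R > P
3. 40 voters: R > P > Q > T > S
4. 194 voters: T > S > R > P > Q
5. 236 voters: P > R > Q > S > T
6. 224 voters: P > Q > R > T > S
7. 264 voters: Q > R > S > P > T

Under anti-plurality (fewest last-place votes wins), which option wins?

Last-place votes: S 264, P 74, R 0, Q 194, T 555.
R is ranked last by the fewest voters, so R wins.

R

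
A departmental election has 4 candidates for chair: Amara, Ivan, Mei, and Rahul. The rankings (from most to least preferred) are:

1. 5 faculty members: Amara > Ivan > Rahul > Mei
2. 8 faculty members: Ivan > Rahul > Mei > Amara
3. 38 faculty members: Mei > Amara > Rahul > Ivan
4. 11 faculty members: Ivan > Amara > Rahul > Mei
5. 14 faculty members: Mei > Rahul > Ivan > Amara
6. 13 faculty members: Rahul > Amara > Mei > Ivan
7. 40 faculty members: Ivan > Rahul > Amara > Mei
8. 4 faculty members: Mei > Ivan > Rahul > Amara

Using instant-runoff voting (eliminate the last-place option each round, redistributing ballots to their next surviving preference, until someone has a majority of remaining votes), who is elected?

Round 1: Amara 5, Ivan 59, Mei 56, Rahul 13. Eliminate Amara.
Round 2: Ivan 64, Mei 56, Rahul 13. Eliminate Rahul.
Round 3: Ivan 64, Mei 69. Mei has a majority.

Mei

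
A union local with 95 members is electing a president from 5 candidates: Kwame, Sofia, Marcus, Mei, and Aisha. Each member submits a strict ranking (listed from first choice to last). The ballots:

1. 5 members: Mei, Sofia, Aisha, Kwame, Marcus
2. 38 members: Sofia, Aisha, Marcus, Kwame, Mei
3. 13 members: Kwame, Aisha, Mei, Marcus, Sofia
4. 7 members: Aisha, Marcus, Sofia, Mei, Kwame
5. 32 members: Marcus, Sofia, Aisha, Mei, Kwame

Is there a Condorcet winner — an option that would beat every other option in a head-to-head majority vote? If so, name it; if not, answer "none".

none

Checking pairwise contests:
Sofia beats Kwame 82–13.
Marcus beats Sofia 52–43.
Aisha beats Marcus 63–32.
Kwame beats Mei 51–44.
Sofia beats Aisha 75–20.
Every option loses at least one head-to-head, so there is no Condorcet winner.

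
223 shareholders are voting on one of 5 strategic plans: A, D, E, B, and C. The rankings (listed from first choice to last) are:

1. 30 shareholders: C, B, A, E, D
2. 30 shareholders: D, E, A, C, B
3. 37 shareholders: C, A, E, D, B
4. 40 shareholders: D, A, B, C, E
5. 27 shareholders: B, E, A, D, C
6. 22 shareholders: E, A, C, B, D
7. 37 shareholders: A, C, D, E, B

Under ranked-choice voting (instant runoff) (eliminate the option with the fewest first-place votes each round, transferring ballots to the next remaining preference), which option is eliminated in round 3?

Round 1: A 37, D 70, E 22, B 27, C 67. Eliminate E.
Round 2: A 59, D 70, B 27, C 67. Eliminate B.
Round 3: A 86, D 70, C 67. Eliminate C.

C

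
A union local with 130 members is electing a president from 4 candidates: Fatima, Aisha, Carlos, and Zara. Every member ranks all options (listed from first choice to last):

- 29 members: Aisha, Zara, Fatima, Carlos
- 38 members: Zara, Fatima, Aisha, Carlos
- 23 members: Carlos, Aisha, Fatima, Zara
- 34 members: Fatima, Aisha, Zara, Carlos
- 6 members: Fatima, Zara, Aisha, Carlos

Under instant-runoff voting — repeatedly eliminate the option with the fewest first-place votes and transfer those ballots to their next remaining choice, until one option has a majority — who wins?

Fatima

Round 1: Fatima 40, Aisha 29, Carlos 23, Zara 38. Eliminate Carlos.
Round 2: Fatima 40, Aisha 52, Zara 38. Eliminate Zara.
Round 3: Fatima 78, Aisha 52. Fatima has a majority.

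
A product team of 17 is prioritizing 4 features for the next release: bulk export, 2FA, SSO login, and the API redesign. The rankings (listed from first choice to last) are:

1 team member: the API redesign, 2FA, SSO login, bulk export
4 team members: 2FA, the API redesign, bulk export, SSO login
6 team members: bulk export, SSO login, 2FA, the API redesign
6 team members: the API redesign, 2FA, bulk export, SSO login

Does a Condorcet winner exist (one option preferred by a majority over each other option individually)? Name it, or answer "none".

2FA

2FA vs bulk export: 11–6 for 2FA.
2FA vs SSO login: 11–6 for 2FA.
2FA vs the API redesign: 10–7 for 2FA.
2FA beats every other option head-to-head.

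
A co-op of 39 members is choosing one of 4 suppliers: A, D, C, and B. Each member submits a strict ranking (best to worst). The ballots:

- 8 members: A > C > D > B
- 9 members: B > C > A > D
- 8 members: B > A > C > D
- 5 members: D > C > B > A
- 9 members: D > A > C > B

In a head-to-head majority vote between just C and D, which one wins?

Voters preferring C to D: 25; preferring D to C: 14.
C wins the head-to-head.

C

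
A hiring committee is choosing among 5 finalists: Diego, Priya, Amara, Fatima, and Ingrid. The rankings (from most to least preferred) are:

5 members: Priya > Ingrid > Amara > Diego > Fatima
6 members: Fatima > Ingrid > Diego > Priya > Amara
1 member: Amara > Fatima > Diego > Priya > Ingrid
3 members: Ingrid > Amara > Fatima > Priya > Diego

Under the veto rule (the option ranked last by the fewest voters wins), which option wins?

Priya

Last-place votes: Diego 3, Priya 0, Amara 6, Fatima 5, Ingrid 1.
Priya is ranked last by the fewest voters, so Priya wins.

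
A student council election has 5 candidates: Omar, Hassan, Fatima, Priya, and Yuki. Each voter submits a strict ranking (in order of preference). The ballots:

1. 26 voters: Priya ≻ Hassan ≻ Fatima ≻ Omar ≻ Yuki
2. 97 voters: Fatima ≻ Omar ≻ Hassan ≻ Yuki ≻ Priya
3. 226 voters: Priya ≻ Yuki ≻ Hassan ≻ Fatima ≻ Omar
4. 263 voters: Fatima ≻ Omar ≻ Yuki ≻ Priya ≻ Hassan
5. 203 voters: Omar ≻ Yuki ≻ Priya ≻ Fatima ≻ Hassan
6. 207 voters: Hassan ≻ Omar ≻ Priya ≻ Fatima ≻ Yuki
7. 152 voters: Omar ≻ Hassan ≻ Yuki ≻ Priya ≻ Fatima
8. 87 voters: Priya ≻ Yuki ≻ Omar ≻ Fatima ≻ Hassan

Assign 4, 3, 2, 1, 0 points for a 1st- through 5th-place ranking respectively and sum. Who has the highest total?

Omar

Omar: 26·1 + 97·3 + 226·0 + 263·3 + 203·4 + 207·3 + 152·4 + 87·2 = 3321
Hassan: 26·3 + 97·2 + 226·2 + 263·0 + 203·0 + 207·4 + 152·3 + 87·0 = 2008
Fatima: 26·2 + 97·4 + 226·1 + 263·4 + 203·1 + 207·1 + 152·0 + 87·1 = 2215
Priya: 26·4 + 97·0 + 226·4 + 263·1 + 203·2 + 207·2 + 152·1 + 87·4 = 2591
Yuki: 26·0 + 97·1 + 226·3 + 263·2 + 203·3 + 207·0 + 152·2 + 87·3 = 2475
Omar has the highest Borda score (3321).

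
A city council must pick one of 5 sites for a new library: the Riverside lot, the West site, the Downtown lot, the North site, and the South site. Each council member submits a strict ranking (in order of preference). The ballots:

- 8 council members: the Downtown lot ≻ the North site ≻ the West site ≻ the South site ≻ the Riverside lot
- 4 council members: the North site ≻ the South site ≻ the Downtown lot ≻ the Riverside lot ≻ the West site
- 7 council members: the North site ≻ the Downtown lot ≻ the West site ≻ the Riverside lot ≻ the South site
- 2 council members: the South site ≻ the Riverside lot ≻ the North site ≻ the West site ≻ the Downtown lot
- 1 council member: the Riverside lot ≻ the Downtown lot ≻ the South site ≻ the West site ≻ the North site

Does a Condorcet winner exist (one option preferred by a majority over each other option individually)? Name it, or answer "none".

the North site

the North site vs the Riverside lot: 19–3 for the North site.
the North site vs the West site: 21–1 for the North site.
the North site vs the Downtown lot: 13–9 for the North site.
the North site vs the South site: 19–3 for the North site.
the North site beats every other option head-to-head.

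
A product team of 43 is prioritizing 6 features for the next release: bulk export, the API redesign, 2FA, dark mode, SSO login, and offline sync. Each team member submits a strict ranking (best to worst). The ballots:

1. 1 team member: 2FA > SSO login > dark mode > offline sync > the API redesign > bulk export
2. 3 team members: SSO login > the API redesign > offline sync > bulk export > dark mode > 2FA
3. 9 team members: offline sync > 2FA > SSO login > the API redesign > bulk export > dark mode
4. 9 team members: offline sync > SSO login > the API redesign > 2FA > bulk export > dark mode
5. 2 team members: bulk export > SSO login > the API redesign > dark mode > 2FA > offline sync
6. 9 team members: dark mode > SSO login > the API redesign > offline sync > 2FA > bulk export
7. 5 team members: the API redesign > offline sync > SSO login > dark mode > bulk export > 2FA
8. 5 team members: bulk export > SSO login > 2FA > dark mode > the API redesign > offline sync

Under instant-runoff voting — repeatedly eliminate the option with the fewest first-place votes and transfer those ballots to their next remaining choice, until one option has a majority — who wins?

offline sync

Round 1: bulk export 7, the API redesign 5, 2FA 1, dark mode 9, SSO login 3, offline sync 18. Eliminate 2FA.
Round 2: bulk export 7, the API redesign 5, dark mode 9, SSO login 4, offline sync 18. Eliminate SSO login.
Round 3: bulk export 7, the API redesign 8, dark mode 10, offline sync 18. Eliminate bulk export.
Round 4: the API redesign 10, dark mode 15, offline sync 18. Eliminate the API redesign.
Round 5: dark mode 17, offline sync 26. Offline sync has a majority.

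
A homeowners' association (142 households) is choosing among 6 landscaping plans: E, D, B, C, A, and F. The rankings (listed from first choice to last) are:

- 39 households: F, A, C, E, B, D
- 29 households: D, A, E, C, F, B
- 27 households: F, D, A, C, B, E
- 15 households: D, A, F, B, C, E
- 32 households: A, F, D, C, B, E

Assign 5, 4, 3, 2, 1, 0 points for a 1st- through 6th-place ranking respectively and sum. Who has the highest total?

A

E: 39·2 + 29·3 + 27·0 + 15·0 + 32·0 = 165
D: 39·0 + 29·5 + 27·4 + 15·5 + 32·3 = 424
B: 39·1 + 29·0 + 27·1 + 15·2 + 32·1 = 128
C: 39·3 + 29·2 + 27·2 + 15·1 + 32·2 = 308
A: 39·4 + 29·4 + 27·3 + 15·4 + 32·5 = 573
F: 39·5 + 29·1 + 27·5 + 15·3 + 32·4 = 532
A has the highest Borda score (573).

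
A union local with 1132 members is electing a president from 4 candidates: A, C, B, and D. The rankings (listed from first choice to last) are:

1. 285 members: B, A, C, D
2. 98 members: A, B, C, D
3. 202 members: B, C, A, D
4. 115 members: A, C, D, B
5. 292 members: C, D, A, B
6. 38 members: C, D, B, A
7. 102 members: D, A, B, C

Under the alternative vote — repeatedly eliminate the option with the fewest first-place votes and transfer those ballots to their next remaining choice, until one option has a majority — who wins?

B

Round 1: A 213, C 330, B 487, D 102. Eliminate D.
Round 2: A 315, C 330, B 487. Eliminate A.
Round 3: C 445, B 687. B has a majority.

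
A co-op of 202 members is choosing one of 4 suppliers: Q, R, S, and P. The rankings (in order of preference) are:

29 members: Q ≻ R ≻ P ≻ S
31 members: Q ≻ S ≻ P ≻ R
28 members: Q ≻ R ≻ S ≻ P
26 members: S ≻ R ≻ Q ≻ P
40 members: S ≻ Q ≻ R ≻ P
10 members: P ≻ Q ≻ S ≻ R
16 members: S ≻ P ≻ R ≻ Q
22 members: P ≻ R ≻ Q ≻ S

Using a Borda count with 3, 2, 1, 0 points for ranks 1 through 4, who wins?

Q

Q: 29·3 + 31·3 + 28·3 + 26·1 + 40·2 + 10·2 + 16·0 + 22·1 = 412
R: 29·2 + 31·0 + 28·2 + 26·2 + 40·1 + 10·0 + 16·1 + 22·2 = 266
S: 29·0 + 31·2 + 28·1 + 26·3 + 40·3 + 10·1 + 16·3 + 22·0 = 346
P: 29·1 + 31·1 + 28·0 + 26·0 + 40·0 + 10·3 + 16·2 + 22·3 = 188
Q has the highest Borda score (412).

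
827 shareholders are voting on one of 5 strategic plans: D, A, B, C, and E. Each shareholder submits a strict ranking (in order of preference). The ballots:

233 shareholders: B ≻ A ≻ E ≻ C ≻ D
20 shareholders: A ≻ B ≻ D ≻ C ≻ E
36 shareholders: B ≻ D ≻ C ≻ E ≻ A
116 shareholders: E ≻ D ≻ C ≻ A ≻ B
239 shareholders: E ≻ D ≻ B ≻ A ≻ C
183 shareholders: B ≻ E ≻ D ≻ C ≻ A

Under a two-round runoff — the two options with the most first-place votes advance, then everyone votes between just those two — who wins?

B

Round 1 first-place votes: D 0, A 20, B 452, C 0, E 355.
B and E advance.
Runoff: B is preferred to E by 472 voters; E by 355.
B wins the runoff.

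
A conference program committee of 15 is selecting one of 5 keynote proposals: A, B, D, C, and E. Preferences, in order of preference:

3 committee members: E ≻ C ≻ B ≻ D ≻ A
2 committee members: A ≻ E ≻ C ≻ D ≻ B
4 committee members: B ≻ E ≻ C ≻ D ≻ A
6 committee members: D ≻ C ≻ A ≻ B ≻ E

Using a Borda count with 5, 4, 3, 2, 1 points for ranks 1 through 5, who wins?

A: 3·1 + 2·5 + 4·1 + 6·3 = 35
B: 3·3 + 2·1 + 4·5 + 6·2 = 43
D: 3·2 + 2·2 + 4·2 + 6·5 = 48
C: 3·4 + 2·3 + 4·3 + 6·4 = 54
E: 3·5 + 2·4 + 4·4 + 6·1 = 45
C has the highest Borda score (54).

C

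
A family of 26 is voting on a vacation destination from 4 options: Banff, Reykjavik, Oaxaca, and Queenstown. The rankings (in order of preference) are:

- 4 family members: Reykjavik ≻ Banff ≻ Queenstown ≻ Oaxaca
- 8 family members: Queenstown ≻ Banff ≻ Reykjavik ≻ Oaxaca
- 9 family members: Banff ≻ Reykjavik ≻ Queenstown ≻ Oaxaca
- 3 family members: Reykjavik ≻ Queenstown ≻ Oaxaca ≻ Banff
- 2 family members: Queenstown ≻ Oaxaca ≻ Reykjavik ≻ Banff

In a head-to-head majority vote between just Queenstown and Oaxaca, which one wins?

Queenstown

Voters preferring Queenstown to Oaxaca: 26; preferring Oaxaca to Queenstown: 0.
Queenstown wins the head-to-head.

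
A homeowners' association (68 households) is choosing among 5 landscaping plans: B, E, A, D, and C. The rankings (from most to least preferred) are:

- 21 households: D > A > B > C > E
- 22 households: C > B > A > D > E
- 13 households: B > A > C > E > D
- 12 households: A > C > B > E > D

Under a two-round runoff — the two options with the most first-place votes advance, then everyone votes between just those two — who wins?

C

Round 1 first-place votes: B 13, E 0, A 12, D 21, C 22.
C and D advance.
Runoff: C is preferred to D by 47 voters; D by 21.
C wins the runoff.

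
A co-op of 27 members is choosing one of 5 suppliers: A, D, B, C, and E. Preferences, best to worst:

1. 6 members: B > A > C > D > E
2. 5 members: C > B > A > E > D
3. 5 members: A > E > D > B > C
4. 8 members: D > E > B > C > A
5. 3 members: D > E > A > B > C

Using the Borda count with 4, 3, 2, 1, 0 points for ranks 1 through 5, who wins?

B

A: 6·3 + 5·2 + 5·4 + 8·0 + 3·2 = 54
D: 6·1 + 5·0 + 5·2 + 8·4 + 3·4 = 60
B: 6·4 + 5·3 + 5·1 + 8·2 + 3·1 = 63
C: 6·2 + 5·4 + 5·0 + 8·1 + 3·0 = 40
E: 6·0 + 5·1 + 5·3 + 8·3 + 3·3 = 53
B has the highest Borda score (63).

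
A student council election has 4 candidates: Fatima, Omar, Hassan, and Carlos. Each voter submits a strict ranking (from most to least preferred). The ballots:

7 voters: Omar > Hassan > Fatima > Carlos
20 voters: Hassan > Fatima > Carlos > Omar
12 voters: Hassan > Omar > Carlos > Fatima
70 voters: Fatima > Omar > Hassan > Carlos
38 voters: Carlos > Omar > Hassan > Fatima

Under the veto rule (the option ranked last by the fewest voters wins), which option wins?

Hassan

Last-place votes: Fatima 50, Omar 20, Hassan 0, Carlos 77.
Hassan is ranked last by the fewest voters, so Hassan wins.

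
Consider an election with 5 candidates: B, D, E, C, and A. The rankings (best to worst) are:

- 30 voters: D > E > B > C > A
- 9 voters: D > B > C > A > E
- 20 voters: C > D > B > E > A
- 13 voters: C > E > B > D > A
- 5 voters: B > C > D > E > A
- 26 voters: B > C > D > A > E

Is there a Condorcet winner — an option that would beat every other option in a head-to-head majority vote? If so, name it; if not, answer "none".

none

Checking pairwise contests:
D beats B 59–44.
C beats D 64–39.
B beats E 60–43.
B beats C 70–33.
B beats A 103–0.
Every option loses at least one head-to-head, so there is no Condorcet winner.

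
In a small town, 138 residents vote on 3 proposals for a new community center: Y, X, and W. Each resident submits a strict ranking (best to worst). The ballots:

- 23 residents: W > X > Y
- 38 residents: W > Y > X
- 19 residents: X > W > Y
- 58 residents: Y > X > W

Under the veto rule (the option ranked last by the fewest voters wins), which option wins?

X

Last-place votes: Y 42, X 38, W 58.
X is ranked last by the fewest voters, so X wins.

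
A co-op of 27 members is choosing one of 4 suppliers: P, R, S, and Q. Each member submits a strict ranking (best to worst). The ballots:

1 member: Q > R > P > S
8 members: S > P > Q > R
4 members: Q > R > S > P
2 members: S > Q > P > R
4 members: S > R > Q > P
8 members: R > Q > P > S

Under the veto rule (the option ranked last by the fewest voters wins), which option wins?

Q

Last-place votes: P 8, R 10, S 9, Q 0.
Q is ranked last by the fewest voters, so Q wins.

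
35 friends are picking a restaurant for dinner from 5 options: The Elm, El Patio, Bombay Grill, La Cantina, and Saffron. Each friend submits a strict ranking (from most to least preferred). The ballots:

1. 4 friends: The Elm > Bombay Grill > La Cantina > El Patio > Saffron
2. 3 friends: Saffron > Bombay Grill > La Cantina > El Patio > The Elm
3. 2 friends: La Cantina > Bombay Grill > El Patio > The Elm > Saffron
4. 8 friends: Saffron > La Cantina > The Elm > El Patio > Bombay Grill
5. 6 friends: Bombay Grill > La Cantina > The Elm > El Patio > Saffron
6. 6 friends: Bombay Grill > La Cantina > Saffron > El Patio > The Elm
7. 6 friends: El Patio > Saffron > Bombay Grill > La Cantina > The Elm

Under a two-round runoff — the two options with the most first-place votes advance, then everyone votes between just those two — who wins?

Round 1 first-place votes: The Elm 4, El Patio 6, Bombay Grill 12, La Cantina 2, Saffron 11.
Bombay Grill and Saffron advance.
Runoff: Bombay Grill is preferred to Saffron by 18 voters; Saffron by 17.
Bombay Grill wins the runoff.

Bombay Grill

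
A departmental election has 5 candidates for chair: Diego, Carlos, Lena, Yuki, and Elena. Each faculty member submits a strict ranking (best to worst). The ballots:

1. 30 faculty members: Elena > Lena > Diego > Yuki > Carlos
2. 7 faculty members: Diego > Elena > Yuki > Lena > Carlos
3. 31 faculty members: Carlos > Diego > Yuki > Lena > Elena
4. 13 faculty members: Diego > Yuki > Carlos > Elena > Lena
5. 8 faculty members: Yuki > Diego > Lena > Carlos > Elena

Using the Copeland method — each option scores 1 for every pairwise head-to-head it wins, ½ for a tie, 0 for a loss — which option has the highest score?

Diego

Diego: beats Carlos, Lena, Yuki, and Elena → score 4.
Carlos: beats Elena; loses to Diego, Lena, and Yuki → score 1.
Lena: beats Carlos; loses to Diego, Yuki, and Elena → score 1.
Yuki: beats Carlos, Lena, and Elena; loses to Diego → score 3.
Elena: beats Lena; loses to Diego, Carlos, and Yuki → score 1.
Diego has the best pairwise record.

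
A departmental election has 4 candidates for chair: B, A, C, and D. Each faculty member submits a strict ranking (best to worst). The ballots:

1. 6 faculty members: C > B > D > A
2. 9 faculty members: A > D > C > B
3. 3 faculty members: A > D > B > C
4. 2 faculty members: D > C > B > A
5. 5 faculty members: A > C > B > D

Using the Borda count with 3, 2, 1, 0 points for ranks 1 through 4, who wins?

A

B: 6·2 + 9·0 + 3·1 + 2·1 + 5·1 = 22
A: 6·0 + 9·3 + 3·3 + 2·0 + 5·3 = 51
C: 6·3 + 9·1 + 3·0 + 2·2 + 5·2 = 41
D: 6·1 + 9·2 + 3·2 + 2·3 + 5·0 = 36
A has the highest Borda score (51).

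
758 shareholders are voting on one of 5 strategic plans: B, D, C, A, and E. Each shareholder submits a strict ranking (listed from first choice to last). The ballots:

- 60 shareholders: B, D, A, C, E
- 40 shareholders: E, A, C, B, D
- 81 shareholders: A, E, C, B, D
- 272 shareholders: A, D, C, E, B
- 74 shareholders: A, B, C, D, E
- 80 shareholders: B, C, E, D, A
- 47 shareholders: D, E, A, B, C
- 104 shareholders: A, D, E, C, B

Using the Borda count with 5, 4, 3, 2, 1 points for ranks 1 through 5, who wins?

B: 60·5 + 40·2 + 81·2 + 272·1 + 74·4 + 80·5 + 47·2 + 104·1 = 1708
D: 60·4 + 40·1 + 81·1 + 272·4 + 74·2 + 80·2 + 47·5 + 104·4 = 2408
C: 60·2 + 40·3 + 81·3 + 272·3 + 74·3 + 80·4 + 47·1 + 104·2 = 2096
A: 60·3 + 40·4 + 81·5 + 272·5 + 74·5 + 80·1 + 47·3 + 104·5 = 3216
E: 60·1 + 40·5 + 81·4 + 272·2 + 74·1 + 80·3 + 47·4 + 104·3 = 1942
A has the highest Borda score (3216).

A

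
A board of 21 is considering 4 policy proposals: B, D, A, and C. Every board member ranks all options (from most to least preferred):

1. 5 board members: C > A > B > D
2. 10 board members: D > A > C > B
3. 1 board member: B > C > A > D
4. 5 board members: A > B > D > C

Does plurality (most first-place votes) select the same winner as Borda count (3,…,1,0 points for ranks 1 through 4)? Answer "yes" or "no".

Plurality — first-place votes: B 1, D 10, A 5, C 5. Winner: D.
Borda — scores: B 18, D 35, A 46, C 27. Winner: A.
The two methods disagree.

no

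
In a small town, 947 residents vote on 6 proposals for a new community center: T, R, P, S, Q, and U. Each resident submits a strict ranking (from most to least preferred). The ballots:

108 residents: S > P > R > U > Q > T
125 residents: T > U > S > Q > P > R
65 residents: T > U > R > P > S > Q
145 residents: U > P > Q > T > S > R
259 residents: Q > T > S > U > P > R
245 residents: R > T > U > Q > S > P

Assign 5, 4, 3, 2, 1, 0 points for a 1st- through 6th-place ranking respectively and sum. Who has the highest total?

T: 108·0 + 125·5 + 65·5 + 145·2 + 259·4 + 245·4 = 3256
R: 108·3 + 125·0 + 65·3 + 145·0 + 259·0 + 245·5 = 1744
P: 108·4 + 125·1 + 65·2 + 145·4 + 259·1 + 245·0 = 1526
S: 108·5 + 125·3 + 65·1 + 145·1 + 259·3 + 245·1 = 2147
Q: 108·1 + 125·2 + 65·0 + 145·3 + 259·5 + 245·2 = 2578
U: 108·2 + 125·4 + 65·4 + 145·5 + 259·2 + 245·3 = 2954
T has the highest Borda score (3256).

T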